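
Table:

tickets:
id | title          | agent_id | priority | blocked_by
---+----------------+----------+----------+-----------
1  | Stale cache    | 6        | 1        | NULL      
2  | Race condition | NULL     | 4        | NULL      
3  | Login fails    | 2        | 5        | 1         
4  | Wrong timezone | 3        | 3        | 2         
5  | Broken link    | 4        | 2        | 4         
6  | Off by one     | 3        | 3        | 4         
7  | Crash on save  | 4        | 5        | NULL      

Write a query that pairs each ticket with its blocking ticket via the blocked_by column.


This is a self-join: tickets is joined to a second copy of itself, matching each row's blocked_by to another row's id. Use LEFT JOIN so rows with blocked_by=NULL are kept.
  - ticket 1 (Stale cache): blocked_by=NULL -> NULL
  - ticket 2 (Race condition): blocked_by=NULL -> NULL
  - ticket 3 (Login fails): blocked_by=1 -> Stale cache
  - ticket 4 (Wrong timezone): blocked_by=2 -> Race condition
  - ticket 5 (Broken link): blocked_by=4 -> Wrong timezone
  - ticket 6 (Off by one): blocked_by=4 -> Wrong timezone
  - ticket 7 (Crash on save): blocked_by=NULL -> NULL

SQL:
SELECT a.title AS item, b.title AS blocked_by
FROM tickets a
LEFT JOIN tickets b ON a.blocked_by = b.id

Result:
item           | blocked_by    
---------------+---------------
Stale cache    | NULL          
Race condition | NULL          
Login fails    | Stale cache   
Wrong timezone | Race condition
Broken link    | Wrong timezone
Off by one     | Wrong timezone
Crash on save  | NULL          


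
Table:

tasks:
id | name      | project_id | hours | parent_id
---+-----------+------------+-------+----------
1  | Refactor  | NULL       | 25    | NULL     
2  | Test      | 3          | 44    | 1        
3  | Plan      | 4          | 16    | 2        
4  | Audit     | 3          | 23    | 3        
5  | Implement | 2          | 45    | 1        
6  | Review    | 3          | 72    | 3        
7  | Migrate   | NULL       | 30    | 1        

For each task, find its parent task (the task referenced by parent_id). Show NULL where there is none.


This is a self-join: tasks is joined to a second copy of itself, matching each row's parent_id to another row's id. Use LEFT JOIN so rows with parent_id=NULL are kept.
  - task 1 (Refactor): parent_id=NULL -> NULL
  - task 2 (Test): parent_id=1 -> Refactor
  - task 3 (Plan): parent_id=2 -> Test
  - task 4 (Audit): parent_id=3 -> Plan
  - task 5 (Implement): parent_id=1 -> Refactor
  - task 6 (Review): parent_id=3 -> Plan
  - task 7 (Migrate): parent_id=1 -> Refactor

SQL:
SELECT a.name AS item, b.name AS parent
FROM tasks a
LEFT JOIN tasks b ON a.parent_id = b.id

Result:
item      | parent  
----------+---------
Refactor  | NULL    
Test      | Refactor
Plan      | Test    
Audit     | Plan    
Implement | Refactor
Review    | Plan    
Migrate   | Refactor


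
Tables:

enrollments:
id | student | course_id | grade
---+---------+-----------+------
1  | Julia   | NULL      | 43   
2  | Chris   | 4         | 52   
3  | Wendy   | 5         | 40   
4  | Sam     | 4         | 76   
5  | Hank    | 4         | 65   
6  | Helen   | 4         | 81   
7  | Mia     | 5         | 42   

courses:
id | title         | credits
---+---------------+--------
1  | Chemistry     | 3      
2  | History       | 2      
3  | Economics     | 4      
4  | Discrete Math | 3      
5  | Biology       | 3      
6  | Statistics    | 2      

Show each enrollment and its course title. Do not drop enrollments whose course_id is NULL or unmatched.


LEFT JOIN keeps every row from enrollments (the left table); where course_id has no match in courses, the course columns become NULL. Walk through each enrollment:
  - enrollment 1 (Julia): course_id=NULL, no match -> kept with NULL
  - enrollment 2 (Chris): course_id=4 -> matches Discrete Math
  - enrollment 3 (Wendy): course_id=5 -> matches Biology
  - enrollment 4 (Sam): course_id=4 -> matches Discrete Math
  - enrollment 5 (Hank): course_id=4 -> matches Discrete Math
  - enrollment 6 (Helen): course_id=4 -> matches Discrete Math
  - enrollment 7 (Mia): course_id=5 -> matches Biology
All 7 rows appear; 1 has NULL course.

SQL:
SELECT a.student, b.title AS course
FROM enrollments a
LEFT JOIN courses b ON a.course_id = b.id

Result:
student | course       
--------+--------------
Julia   | NULL         
Chris   | Discrete Math
Wendy   | Biology      
Sam     | Discrete Math
Hank    | Discrete Math
Helen   | Discrete Math
Mia     | Biology      


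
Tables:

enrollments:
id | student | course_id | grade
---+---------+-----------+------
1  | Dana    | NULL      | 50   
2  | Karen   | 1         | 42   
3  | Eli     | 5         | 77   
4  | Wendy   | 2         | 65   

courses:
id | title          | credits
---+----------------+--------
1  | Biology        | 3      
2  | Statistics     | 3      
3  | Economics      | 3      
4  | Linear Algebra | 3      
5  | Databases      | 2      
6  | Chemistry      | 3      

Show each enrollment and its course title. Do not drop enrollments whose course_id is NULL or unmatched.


LEFT JOIN keeps every row from enrollments (the left table); where course_id has no match in courses, the course columns become NULL. Walk through each enrollment:
  - enrollment 1 (Dana): course_id=NULL, no match -> kept with NULL
  - enrollment 2 (Karen): course_id=1 -> matches Biology
  - enrollment 3 (Eli): course_id=5 -> matches Databases
  - enrollment 4 (Wendy): course_id=2 -> matches Statistics
All 4 rows appear; 1 has NULL course.

SQL:
SELECT a.student, b.title AS course
FROM enrollments a
LEFT JOIN courses b ON a.course_id = b.id

Result:
student | course    
--------+-----------
Dana    | NULL      
Karen   | Biology   
Eli     | Databases 
Wendy   | Statistics


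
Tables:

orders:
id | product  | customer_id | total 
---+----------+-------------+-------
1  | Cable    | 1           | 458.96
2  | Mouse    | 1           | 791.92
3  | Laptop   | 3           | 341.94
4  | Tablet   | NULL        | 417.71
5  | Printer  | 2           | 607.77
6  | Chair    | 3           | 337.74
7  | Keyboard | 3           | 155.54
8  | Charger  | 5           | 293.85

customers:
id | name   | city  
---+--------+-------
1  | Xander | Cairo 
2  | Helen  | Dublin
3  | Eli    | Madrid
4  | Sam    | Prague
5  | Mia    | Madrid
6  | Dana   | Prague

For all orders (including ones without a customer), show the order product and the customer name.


LEFT JOIN keeps every row from orders (the left table); where customer_id has no match in customers, the customer columns become NULL. Walk through each order:
  - order 1 (Cable): customer_id=1 -> matches Xander
  - order 2 (Mouse): customer_id=1 -> matches Xander
  - order 3 (Laptop): customer_id=3 -> matches Eli
  - order 4 (Tablet): customer_id=NULL, no match -> kept with NULL
  - order 5 (Printer): customer_id=2 -> matches Helen
  - order 6 (Chair): customer_id=3 -> matches Eli
  - order 7 (Keyboard): customer_id=3 -> matches Eli
  - order 8 (Charger): customer_id=5 -> matches Mia
All 8 rows appear; 1 has NULL customer.

SQL:
SELECT a.product, b.name AS customer
FROM orders a
LEFT JOIN customers b ON a.customer_id = b.id

Result:
product  | customer
---------+---------
Cable    | Xander  
Mouse    | Xander  
Laptop   | Eli     
Tablet   | NULL    
Printer  | Helen   
Chair    | Eli     
Keyboard | Eli     
Charger  | Mia     


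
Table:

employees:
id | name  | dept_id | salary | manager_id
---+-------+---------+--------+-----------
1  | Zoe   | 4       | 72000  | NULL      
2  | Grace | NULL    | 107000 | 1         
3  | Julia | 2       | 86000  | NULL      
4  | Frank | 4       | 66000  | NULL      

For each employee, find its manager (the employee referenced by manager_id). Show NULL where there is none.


This is a self-join: employees is joined to a second copy of itself, matching each row's manager_id to another row's id. Use LEFT JOIN so rows with manager_id=NULL are kept.
  - employee 1 (Zoe): manager_id=NULL -> NULL
  - employee 2 (Grace): manager_id=1 -> Zoe
  - employee 3 (Julia): manager_id=NULL -> NULL
  - employee 4 (Frank): manager_id=NULL -> NULL

SQL:
SELECT a.name AS item, b.name AS manager
FROM employees a
LEFT JOIN employees b ON a.manager_id = b.id

Result:
item  | manager
------+--------
Zoe   | NULL   
Grace | Zoe    
Julia | NULL   
Frank | NULL   


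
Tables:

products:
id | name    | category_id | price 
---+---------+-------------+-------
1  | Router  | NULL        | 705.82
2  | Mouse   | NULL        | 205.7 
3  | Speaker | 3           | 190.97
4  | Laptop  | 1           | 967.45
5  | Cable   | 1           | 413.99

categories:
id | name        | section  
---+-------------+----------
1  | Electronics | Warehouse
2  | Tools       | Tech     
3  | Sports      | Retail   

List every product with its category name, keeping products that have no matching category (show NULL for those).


LEFT JOIN keeps every row from products (the left table); where category_id has no match in categories, the category columns become NULL. Walk through each product:
  - product 1 (Router): category_id=NULL, no match -> kept with NULL
  - product 2 (Mouse): category_id=NULL, no match -> kept with NULL
  - product 3 (Speaker): category_id=3 -> matches Sports
  - product 4 (Laptop): category_id=1 -> matches Electronics
  - product 5 (Cable): category_id=1 -> matches Electronics
All 5 rows appear; 2 have NULL category.

SQL:
SELECT a.name, b.name AS category
FROM products a
LEFT JOIN categories b ON a.category_id = b.id

Result:
name    | category   
--------+------------
Router  | NULL       
Mouse   | NULL       
Speaker | Sports     
Laptop  | Electronics
Cable   | Electronics


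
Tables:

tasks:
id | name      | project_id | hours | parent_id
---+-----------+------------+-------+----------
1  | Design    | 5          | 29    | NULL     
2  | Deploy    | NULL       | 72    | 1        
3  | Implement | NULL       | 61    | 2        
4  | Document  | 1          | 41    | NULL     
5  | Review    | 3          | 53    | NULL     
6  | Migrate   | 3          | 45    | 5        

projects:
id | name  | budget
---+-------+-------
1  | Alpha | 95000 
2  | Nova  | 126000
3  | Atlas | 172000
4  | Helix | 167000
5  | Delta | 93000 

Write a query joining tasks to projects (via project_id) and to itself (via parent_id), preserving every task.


Two LEFT JOINs from the same base table tasks: one to projects via project_id, one to tasks itself via parent_id. Both are LEFT so every task is preserved.
Match against projects:
  - task 1 (Design): project_id=5 -> matches Delta
  - task 2 (Deploy): project_id=NULL, no match -> kept with NULL
  - task 3 (Implement): project_id=NULL, no match -> kept with NULL
  - task 4 (Document): project_id=1 -> matches Alpha
  - task 5 (Review): project_id=3 -> matches Atlas
  - task 6 (Migrate): project_id=3 -> matches Atlas
Match against tasks (self):
  - task 1 (Design): parent_id=NULL -> NULL
  - task 2 (Deploy): parent_id=1 -> Design
  - task 3 (Implement): parent_id=2 -> Deploy
  - task 4 (Document): parent_id=NULL -> NULL
  - task 5 (Review): parent_id=NULL -> NULL
  - task 6 (Migrate): parent_id=5 -> Review

SQL:
SELECT a.name, b.name AS project, c.name AS parent
FROM tasks a
LEFT JOIN projects b ON a.project_id = b.id
LEFT JOIN tasks c ON a.parent_id = c.id

Result:
name      | project | parent
----------+---------+-------
Design    | Delta   | NULL  
Deploy    | NULL    | Design
Implement | NULL    | Deploy
Document  | Alpha   | NULL  
Review    | Atlas   | NULL  
Migrate   | Atlas   | Review


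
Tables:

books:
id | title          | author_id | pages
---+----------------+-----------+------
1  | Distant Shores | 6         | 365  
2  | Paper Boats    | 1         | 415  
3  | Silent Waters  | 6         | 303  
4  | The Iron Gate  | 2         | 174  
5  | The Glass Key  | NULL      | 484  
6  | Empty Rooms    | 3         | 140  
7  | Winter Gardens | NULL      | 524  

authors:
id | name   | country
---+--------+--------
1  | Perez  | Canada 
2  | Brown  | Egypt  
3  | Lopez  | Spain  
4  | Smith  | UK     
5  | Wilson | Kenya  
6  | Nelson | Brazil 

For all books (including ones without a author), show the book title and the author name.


LEFT JOIN keeps every row from books (the left table); where author_id has no match in authors, the author columns become NULL. Walk through each book:
  - book 1 (Distant Shores): author_id=6 -> matches Nelson
  - book 2 (Paper Boats): author_id=1 -> matches Perez
  - book 3 (Silent Waters): author_id=6 -> matches Nelson
  - book 4 (The Iron Gate): author_id=2 -> matches Brown
  - book 5 (The Glass Key): author_id=NULL, no match -> kept with NULL
  - book 6 (Empty Rooms): author_id=3 -> matches Lopez
  - book 7 (Winter Gardens): author_id=NULL, no match -> kept with NULL
All 7 rows appear; 2 have NULL author.

SQL:
SELECT a.title, b.name AS author
FROM books a
LEFT JOIN authors b ON a.author_id = b.id

Result:
title          | author
---------------+-------
Distant Shores | Nelson
Paper Boats    | Perez 
Silent Waters  | Nelson
The Iron Gate  | Brown 
The Glass Key  | NULL  
Empty Rooms    | Lopez 
Winter Gardens | NULL  


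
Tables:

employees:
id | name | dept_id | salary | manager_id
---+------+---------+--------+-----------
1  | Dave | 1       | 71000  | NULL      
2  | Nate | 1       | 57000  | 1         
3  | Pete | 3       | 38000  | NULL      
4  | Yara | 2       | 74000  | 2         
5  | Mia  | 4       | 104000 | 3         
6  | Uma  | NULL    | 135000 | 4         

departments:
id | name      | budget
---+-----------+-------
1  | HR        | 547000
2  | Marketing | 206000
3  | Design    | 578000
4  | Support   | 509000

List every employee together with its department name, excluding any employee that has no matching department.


INNER JOIN keeps only employees rows whose dept_id matches an id in departments. Walk through each employee:
  - employee 1 (Dave): dept_id=1 -> matches HR
  - employee 2 (Nate): dept_id=1 -> matches HR
  - employee 3 (Pete): dept_id=3 -> matches Design
  - employee 4 (Yara): dept_id=2 -> matches Marketing
  - employee 5 (Mia): dept_id=4 -> matches Support
  - employee 6 (Uma): dept_id=NULL, no match -> dropped
So 1 of 6 rows is dropped.

SQL:
SELECT a.name, b.name AS department
FROM employees a
INNER JOIN departments b ON a.dept_id = b.id

Result:
name | department
-----+-----------
Dave | HR        
Nate | HR        
Pete | Design    
Yara | Marketing 
Mia  | Support   


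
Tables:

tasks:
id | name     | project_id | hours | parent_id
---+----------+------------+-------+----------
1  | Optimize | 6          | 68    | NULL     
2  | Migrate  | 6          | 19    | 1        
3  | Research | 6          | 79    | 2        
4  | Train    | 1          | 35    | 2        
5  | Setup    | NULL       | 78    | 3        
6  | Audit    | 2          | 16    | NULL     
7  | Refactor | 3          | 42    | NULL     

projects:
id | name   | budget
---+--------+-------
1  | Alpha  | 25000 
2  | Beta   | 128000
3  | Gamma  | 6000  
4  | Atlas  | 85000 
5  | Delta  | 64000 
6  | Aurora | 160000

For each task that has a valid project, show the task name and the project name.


INNER JOIN keeps only tasks rows whose project_id matches an id in projects. Walk through each task:
  - task 1 (Optimize): project_id=6 -> matches Aurora
  - task 2 (Migrate): project_id=6 -> matches Aurora
  - task 3 (Research): project_id=6 -> matches Aurora
  - task 4 (Train): project_id=1 -> matches Alpha
  - task 5 (Setup): project_id=NULL, no match -> dropped
  - task 6 (Audit): project_id=2 -> matches Beta
  - task 7 (Refactor): project_id=3 -> matches Gamma
So 1 of 7 rows is dropped.

SQL:
SELECT a.name, b.name AS project
FROM tasks a
INNER JOIN projects b ON a.project_id = b.id

Result:
name     | project
---------+--------
Optimize | Aurora 
Migrate  | Aurora 
Research | Aurora 
Train    | Alpha  
Audit    | Beta   
Refactor | Gamma  


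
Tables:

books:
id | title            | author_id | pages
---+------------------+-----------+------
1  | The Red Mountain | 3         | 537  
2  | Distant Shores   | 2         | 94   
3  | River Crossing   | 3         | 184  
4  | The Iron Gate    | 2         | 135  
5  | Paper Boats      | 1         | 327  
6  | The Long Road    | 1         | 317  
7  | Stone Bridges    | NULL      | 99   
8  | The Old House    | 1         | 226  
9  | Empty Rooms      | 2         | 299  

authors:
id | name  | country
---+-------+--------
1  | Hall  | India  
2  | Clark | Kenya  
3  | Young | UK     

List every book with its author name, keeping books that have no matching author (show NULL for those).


LEFT JOIN keeps every row from books (the left table); where author_id has no match in authors, the author columns become NULL. Walk through each book:
  - book 1 (The Red Mountain): author_id=3 -> matches Young
  - book 2 (Distant Shores): author_id=2 -> matches Clark
  - book 3 (River Crossing): author_id=3 -> matches Young
  - book 4 (The Iron Gate): author_id=2 -> matches Clark
  - book 5 (Paper Boats): author_id=1 -> matches Hall
  - book 6 (The Long Road): author_id=1 -> matches Hall
  - book 7 (Stone Bridges): author_id=NULL, no match -> kept with NULL
  - book 8 (The Old House): author_id=1 -> matches Hall
  - book 9 (Empty Rooms): author_id=2 -> matches Clark
All 9 rows appear; 1 has NULL author.

SQL:
SELECT a.title, b.name AS author
FROM books a
LEFT JOIN authors b ON a.author_id = b.id

Result:
title            | author
-----------------+-------
The Red Mountain | Young 
Distant Shores   | Clark 
River Crossing   | Young 
The Iron Gate    | Clark 
Paper Boats      | Hall  
The Long Road    | Hall  
Stone Bridges    | NULL  
The Old House    | Hall  
Empty Rooms      | Clark 


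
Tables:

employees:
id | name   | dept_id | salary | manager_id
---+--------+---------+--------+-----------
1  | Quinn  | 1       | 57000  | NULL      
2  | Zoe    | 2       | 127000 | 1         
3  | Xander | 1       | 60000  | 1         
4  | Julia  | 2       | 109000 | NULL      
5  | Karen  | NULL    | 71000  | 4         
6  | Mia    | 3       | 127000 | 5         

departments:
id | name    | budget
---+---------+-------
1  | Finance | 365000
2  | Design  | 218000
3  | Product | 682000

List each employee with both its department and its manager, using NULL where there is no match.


Two LEFT JOINs from the same base table employees: one to departments via dept_id, one to employees itself via manager_id. Both are LEFT so every employee is preserved.
Match against departments:
  - employee 1 (Quinn): dept_id=1 -> matches Finance
  - employee 2 (Zoe): dept_id=2 -> matches Design
  - employee 3 (Xander): dept_id=1 -> matches Finance
  - employee 4 (Julia): dept_id=2 -> matches Design
  - employee 5 (Karen): dept_id=NULL, no match -> kept with NULL
  - employee 6 (Mia): dept_id=3 -> matches Product
Match against employees (self):
  - employee 1 (Quinn): manager_id=NULL -> NULL
  - employee 2 (Zoe): manager_id=1 -> Quinn
  - employee 3 (Xander): manager_id=1 -> Quinn
  - employee 4 (Julia): manager_id=NULL -> NULL
  - employee 5 (Karen): manager_id=4 -> Julia
  - employee 6 (Mia): manager_id=5 -> Karen

SQL:
SELECT a.name, b.name AS department, c.name AS manager
FROM employees a
LEFT JOIN departments b ON a.dept_id = b.id
LEFT JOIN employees c ON a.manager_id = c.id

Result:
name   | department | manager
-------+------------+--------
Quinn  | Finance    | NULL   
Zoe    | Design     | Quinn  
Xander | Finance    | Quinn  
Julia  | Design     | NULL   
Karen  | NULL       | Julia  
Mia    | Product    | Karen  


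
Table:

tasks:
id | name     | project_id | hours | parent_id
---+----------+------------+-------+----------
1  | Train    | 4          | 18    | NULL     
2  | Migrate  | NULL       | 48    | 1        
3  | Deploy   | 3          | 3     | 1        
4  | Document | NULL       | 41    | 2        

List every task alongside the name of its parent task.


This is a self-join: tasks is joined to a second copy of itself, matching each row's parent_id to another row's id. Use LEFT JOIN so rows with parent_id=NULL are kept.
  - task 1 (Train): parent_id=NULL -> NULL
  - task 2 (Migrate): parent_id=1 -> Train
  - task 3 (Deploy): parent_id=1 -> Train
  - task 4 (Document): parent_id=2 -> Migrate

SQL:
SELECT a.name AS item, b.name AS parent
FROM tasks a
LEFT JOIN tasks b ON a.parent_id = b.id

Result:
item     | parent 
---------+--------
Train    | NULL   
Migrate  | Train  
Deploy   | Train  
Document | Migrate


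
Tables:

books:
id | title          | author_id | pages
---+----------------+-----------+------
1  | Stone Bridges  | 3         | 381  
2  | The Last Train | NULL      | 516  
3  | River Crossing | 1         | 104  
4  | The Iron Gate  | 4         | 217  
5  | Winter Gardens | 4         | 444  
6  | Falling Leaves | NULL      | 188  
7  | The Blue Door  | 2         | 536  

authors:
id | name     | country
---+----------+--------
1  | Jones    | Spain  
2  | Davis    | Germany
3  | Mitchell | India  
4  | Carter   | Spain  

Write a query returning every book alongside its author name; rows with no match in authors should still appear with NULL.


LEFT JOIN keeps every row from books (the left table); where author_id has no match in authors, the author columns become NULL. Walk through each book:
  - book 1 (Stone Bridges): author_id=3 -> matches Mitchell
  - book 2 (The Last Train): author_id=NULL, no match -> kept with NULL
  - book 3 (River Crossing): author_id=1 -> matches Jones
  - book 4 (The Iron Gate): author_id=4 -> matches Carter
  - book 5 (Winter Gardens): author_id=4 -> matches Carter
  - book 6 (Falling Leaves): author_id=NULL, no match -> kept with NULL
  - book 7 (The Blue Door): author_id=2 -> matches Davis
All 7 rows appear; 2 have NULL author.

SQL:
SELECT a.title, b.name AS author
FROM books a
LEFT JOIN authors b ON a.author_id = b.id

Result:
title          | author  
---------------+---------
Stone Bridges  | Mitchell
The Last Train | NULL    
River Crossing | Jones   
The Iron Gate  | Carter  
Winter Gardens | Carter  
Falling Leaves | NULL    
The Blue Door  | Davis   


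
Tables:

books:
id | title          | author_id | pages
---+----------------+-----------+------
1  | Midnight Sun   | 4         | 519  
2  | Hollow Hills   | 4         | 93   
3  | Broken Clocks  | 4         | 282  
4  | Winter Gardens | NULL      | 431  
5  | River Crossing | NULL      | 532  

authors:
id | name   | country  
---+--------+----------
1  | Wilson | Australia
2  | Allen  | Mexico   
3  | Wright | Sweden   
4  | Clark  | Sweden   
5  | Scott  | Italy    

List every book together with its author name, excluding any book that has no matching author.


INNER JOIN keeps only books rows whose author_id matches an id in authors. Walk through each book:
  - book 1 (Midnight Sun): author_id=4 -> matches Clark
  - book 2 (Hollow Hills): author_id=4 -> matches Clark
  - book 3 (Broken Clocks): author_id=4 -> matches Clark
  - book 4 (Winter Gardens): author_id=NULL, no match -> dropped
  - book 5 (River Crossing): author_id=NULL, no match -> dropped
So 2 of 5 rows are dropped.

SQL:
SELECT a.title, b.name AS author
FROM books a
INNER JOIN authors b ON a.author_id = b.id

Result:
title         | author
--------------+-------
Midnight Sun  | Clark 
Hollow Hills  | Clark 
Broken Clocks | Clark 


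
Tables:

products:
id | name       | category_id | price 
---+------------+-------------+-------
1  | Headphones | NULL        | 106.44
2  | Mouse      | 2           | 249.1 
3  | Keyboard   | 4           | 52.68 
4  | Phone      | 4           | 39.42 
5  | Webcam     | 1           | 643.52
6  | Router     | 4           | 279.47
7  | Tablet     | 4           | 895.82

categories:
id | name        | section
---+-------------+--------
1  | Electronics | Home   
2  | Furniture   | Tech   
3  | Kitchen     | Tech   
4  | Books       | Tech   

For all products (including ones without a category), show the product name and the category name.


LEFT JOIN keeps every row from products (the left table); where category_id has no match in categories, the category columns become NULL. Walk through each product:
  - product 1 (Headphones): category_id=NULL, no match -> kept with NULL
  - product 2 (Mouse): category_id=2 -> matches Furniture
  - product 3 (Keyboard): category_id=4 -> matches Books
  - product 4 (Phone): category_id=4 -> matches Books
  - product 5 (Webcam): category_id=1 -> matches Electronics
  - product 6 (Router): category_id=4 -> matches Books
  - product 7 (Tablet): category_id=4 -> matches Books
All 7 rows appear; 1 has NULL category.

SQL:
SELECT a.name, b.name AS category
FROM products a
LEFT JOIN categories b ON a.category_id = b.id

Result:
name       | category   
-----------+------------
Headphones | NULL       
Mouse      | Furniture  
Keyboard   | Books      
Phone      | Books      
Webcam     | Electronics
Router     | Books      
Tablet     | Books      


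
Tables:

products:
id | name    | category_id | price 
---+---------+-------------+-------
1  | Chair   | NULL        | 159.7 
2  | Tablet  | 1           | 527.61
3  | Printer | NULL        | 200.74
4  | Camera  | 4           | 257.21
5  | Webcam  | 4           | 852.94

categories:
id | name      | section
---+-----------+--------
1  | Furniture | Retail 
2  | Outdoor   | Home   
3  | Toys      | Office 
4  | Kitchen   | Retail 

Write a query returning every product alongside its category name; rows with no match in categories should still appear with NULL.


LEFT JOIN keeps every row from products (the left table); where category_id has no match in categories, the category columns become NULL. Walk through each product:
  - product 1 (Chair): category_id=NULL, no match -> kept with NULL
  - product 2 (Tablet): category_id=1 -> matches Furniture
  - product 3 (Printer): category_id=NULL, no match -> kept with NULL
  - product 4 (Camera): category_id=4 -> matches Kitchen
  - product 5 (Webcam): category_id=4 -> matches Kitchen
All 5 rows appear; 2 have NULL category.

SQL:
SELECT a.name, b.name AS category
FROM products a
LEFT JOIN categories b ON a.category_id = b.id

Result:
name    | category 
--------+----------
Chair   | NULL     
Tablet  | Furniture
Printer | NULL     
Camera  | Kitchen  
Webcam  | Kitchen  


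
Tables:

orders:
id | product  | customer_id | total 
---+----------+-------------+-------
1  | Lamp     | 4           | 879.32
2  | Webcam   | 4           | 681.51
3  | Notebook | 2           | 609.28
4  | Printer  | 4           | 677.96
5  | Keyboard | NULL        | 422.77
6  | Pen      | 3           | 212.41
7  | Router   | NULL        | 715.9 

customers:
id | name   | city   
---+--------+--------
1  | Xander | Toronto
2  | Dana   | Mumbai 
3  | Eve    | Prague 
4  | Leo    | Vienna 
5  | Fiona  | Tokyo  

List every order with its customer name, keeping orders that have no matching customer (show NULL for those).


LEFT JOIN keeps every row from orders (the left table); where customer_id has no match in customers, the customer columns become NULL. Walk through each order:
  - order 1 (Lamp): customer_id=4 -> matches Leo
  - order 2 (Webcam): customer_id=4 -> matches Leo
  - order 3 (Notebook): customer_id=2 -> matches Dana
  - order 4 (Printer): customer_id=4 -> matches Leo
  - order 5 (Keyboard): customer_id=NULL, no match -> kept with NULL
  - order 6 (Pen): customer_id=3 -> matches Eve
  - order 7 (Router): customer_id=NULL, no match -> kept with NULL
All 7 rows appear; 2 have NULL customer.

SQL:
SELECT a.product, b.name AS customer
FROM orders a
LEFT JOIN customers b ON a.customer_id = b.id

Result:
product  | customer
---------+---------
Lamp     | Leo     
Webcam   | Leo     
Notebook | Dana    
Printer  | Leo     
Keyboard | NULL    
Pen      | Eve     
Router   | NULL    


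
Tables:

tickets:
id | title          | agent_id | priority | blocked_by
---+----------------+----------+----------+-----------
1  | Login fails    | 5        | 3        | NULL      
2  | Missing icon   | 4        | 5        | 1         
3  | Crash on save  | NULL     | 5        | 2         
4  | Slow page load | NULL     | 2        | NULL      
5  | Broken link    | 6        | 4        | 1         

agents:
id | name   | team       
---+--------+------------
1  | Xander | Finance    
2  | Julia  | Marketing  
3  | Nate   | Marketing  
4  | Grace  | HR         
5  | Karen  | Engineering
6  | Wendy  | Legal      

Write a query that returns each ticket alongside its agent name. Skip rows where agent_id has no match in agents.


INNER JOIN keeps only tickets rows whose agent_id matches an id in agents. Walk through each ticket:
  - ticket 1 (Login fails): agent_id=5 -> matches Karen
  - ticket 2 (Missing icon): agent_id=4 -> matches Grace
  - ticket 3 (Crash on save): agent_id=NULL, no match -> dropped
  - ticket 4 (Slow page load): agent_id=NULL, no match -> dropped
  - ticket 5 (Broken link): agent_id=6 -> matches Wendy
So 2 of 5 rows are dropped.

SQL:
SELECT a.title, b.name AS agent
FROM tickets a
INNER JOIN agents b ON a.agent_id = b.id

Result:
title        | agent
-------------+------
Login fails  | Karen
Missing icon | Grace
Broken link  | Wendy


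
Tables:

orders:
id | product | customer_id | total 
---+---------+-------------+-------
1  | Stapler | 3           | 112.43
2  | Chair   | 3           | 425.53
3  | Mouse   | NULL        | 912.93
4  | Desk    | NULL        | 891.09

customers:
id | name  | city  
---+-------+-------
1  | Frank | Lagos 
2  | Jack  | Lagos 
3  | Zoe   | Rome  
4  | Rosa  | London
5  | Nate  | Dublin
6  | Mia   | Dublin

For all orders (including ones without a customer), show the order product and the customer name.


LEFT JOIN keeps every row from orders (the left table); where customer_id has no match in customers, the customer columns become NULL. Walk through each order:
  - order 1 (Stapler): customer_id=3 -> matches Zoe
  - order 2 (Chair): customer_id=3 -> matches Zoe
  - order 3 (Mouse): customer_id=NULL, no match -> kept with NULL
  - order 4 (Desk): customer_id=NULL, no match -> kept with NULL
All 4 rows appear; 2 have NULL customer.

SQL:
SELECT a.product, b.name AS customer
FROM orders a
LEFT JOIN customers b ON a.customer_id = b.id

Result:
product | customer
--------+---------
Stapler | Zoe     
Chair   | Zoe     
Mouse   | NULL    
Desk    | NULL    


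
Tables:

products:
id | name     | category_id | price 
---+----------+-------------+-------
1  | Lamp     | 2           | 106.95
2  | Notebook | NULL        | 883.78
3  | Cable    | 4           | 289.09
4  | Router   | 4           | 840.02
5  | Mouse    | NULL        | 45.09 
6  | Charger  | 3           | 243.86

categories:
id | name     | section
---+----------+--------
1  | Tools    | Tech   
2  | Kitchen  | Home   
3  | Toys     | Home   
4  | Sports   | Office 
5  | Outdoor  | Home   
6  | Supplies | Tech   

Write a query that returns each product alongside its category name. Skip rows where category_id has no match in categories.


INNER JOIN keeps only products rows whose category_id matches an id in categories. Walk through each product:
  - product 1 (Lamp): category_id=2 -> matches Kitchen
  - product 2 (Notebook): category_id=NULL, no match -> dropped
  - product 3 (Cable): category_id=4 -> matches Sports
  - product 4 (Router): category_id=4 -> matches Sports
  - product 5 (Mouse): category_id=NULL, no match -> dropped
  - product 6 (Charger): category_id=3 -> matches Toys
So 2 of 6 rows are dropped.

SQL:
SELECT a.name, b.name AS category
FROM products a
INNER JOIN categories b ON a.category_id = b.id

Result:
name    | category
--------+---------
Lamp    | Kitchen 
Cable   | Sports  
Router  | Sports  
Charger | Toys    


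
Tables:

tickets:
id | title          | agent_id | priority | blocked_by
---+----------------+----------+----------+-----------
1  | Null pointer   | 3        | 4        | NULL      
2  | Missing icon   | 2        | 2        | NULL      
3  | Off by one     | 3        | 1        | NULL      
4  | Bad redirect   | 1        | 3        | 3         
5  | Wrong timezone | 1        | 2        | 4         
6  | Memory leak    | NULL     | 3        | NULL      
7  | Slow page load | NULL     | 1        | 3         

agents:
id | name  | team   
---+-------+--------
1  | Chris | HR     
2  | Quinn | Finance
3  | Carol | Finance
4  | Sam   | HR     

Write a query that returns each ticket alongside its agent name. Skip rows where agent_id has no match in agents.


INNER JOIN keeps only tickets rows whose agent_id matches an id in agents. Walk through each ticket:
  - ticket 1 (Null pointer): agent_id=3 -> matches Carol
  - ticket 2 (Missing icon): agent_id=2 -> matches Quinn
  - ticket 3 (Off by one): agent_id=3 -> matches Carol
  - ticket 4 (Bad redirect): agent_id=1 -> matches Chris
  - ticket 5 (Wrong timezone): agent_id=1 -> matches Chris
  - ticket 6 (Memory leak): agent_id=NULL, no match -> dropped
  - ticket 7 (Slow page load): agent_id=NULL, no match -> dropped
So 2 of 7 rows are dropped.

SQL:
SELECT a.title, b.name AS agent
FROM tickets a
INNER JOIN agents b ON a.agent_id = b.id

Result:
title          | agent
---------------+------
Null pointer   | Carol
Missing icon   | Quinn
Off by one     | Carol
Bad redirect   | Chris
Wrong timezone | Chris


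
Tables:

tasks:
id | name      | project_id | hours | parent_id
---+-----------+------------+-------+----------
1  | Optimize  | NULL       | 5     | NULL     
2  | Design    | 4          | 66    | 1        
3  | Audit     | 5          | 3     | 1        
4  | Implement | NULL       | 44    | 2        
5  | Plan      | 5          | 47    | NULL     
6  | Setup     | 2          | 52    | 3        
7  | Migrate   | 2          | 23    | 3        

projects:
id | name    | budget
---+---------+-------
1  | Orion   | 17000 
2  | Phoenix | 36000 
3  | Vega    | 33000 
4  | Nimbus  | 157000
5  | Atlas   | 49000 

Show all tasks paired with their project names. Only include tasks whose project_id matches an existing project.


INNER JOIN keeps only tasks rows whose project_id matches an id in projects. Walk through each task:
  - task 1 (Optimize): project_id=NULL, no match -> dropped
  - task 2 (Design): project_id=4 -> matches Nimbus
  - task 3 (Audit): project_id=5 -> matches Atlas
  - task 4 (Implement): project_id=NULL, no match -> dropped
  - task 5 (Plan): project_id=5 -> matches Atlas
  - task 6 (Setup): project_id=2 -> matches Phoenix
  - task 7 (Migrate): project_id=2 -> matches Phoenix
So 2 of 7 rows are dropped.

SQL:
SELECT a.name, b.name AS project
FROM tasks a
INNER JOIN projects b ON a.project_id = b.id

Result:
name    | project
--------+--------
Design  | Nimbus 
Audit   | Atlas  
Plan    | Atlas  
Setup   | Phoenix
Migrate | Phoenix


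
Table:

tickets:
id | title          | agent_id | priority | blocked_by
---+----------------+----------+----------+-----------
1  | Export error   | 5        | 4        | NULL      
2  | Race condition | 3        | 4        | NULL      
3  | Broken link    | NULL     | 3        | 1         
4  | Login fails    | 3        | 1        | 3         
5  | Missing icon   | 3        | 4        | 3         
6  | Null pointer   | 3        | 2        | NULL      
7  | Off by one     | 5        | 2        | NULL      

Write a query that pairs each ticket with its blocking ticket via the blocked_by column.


This is a self-join: tickets is joined to a second copy of itself, matching each row's blocked_by to another row's id. Use LEFT JOIN so rows with blocked_by=NULL are kept.
  - ticket 1 (Export error): blocked_by=NULL -> NULL
  - ticket 2 (Race condition): blocked_by=NULL -> NULL
  - ticket 3 (Broken link): blocked_by=1 -> Export error
  - ticket 4 (Login fails): blocked_by=3 -> Broken link
  - ticket 5 (Missing icon): blocked_by=3 -> Broken link
  - ticket 6 (Null pointer): blocked_by=NULL -> NULL
  - ticket 7 (Off by one): blocked_by=NULL -> NULL

SQL:
SELECT a.title AS item, b.title AS blocked_by
FROM tickets a
LEFT JOIN tickets b ON a.blocked_by = b.id

Result:
item           | blocked_by  
---------------+-------------
Export error   | NULL        
Race condition | NULL        
Broken link    | Export error
Login fails    | Broken link 
Missing icon   | Broken link 
Null pointer   | NULL        
Off by one     | NULL        


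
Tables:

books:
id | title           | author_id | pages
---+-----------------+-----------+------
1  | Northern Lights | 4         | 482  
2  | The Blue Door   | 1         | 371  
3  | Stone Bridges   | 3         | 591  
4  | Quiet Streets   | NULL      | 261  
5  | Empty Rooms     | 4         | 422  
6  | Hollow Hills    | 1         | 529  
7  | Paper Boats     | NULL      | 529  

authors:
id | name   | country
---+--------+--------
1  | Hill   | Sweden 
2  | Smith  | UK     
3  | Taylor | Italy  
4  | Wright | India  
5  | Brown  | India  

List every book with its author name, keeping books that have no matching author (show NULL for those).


LEFT JOIN keeps every row from books (the left table); where author_id has no match in authors, the author columns become NULL. Walk through each book:
  - book 1 (Northern Lights): author_id=4 -> matches Wright
  - book 2 (The Blue Door): author_id=1 -> matches Hill
  - book 3 (Stone Bridges): author_id=3 -> matches Taylor
  - book 4 (Quiet Streets): author_id=NULL, no match -> kept with NULL
  - book 5 (Empty Rooms): author_id=4 -> matches Wright
  - book 6 (Hollow Hills): author_id=1 -> matches Hill
  - book 7 (Paper Boats): author_id=NULL, no match -> kept with NULL
All 7 rows appear; 2 have NULL author.

SQL:
SELECT a.title, b.name AS author
FROM books a
LEFT JOIN authors b ON a.author_id = b.id

Result:
title           | author
----------------+-------
Northern Lights | Wright
The Blue Door   | Hill  
Stone Bridges   | Taylor
Quiet Streets   | NULL  
Empty Rooms     | Wright
Hollow Hills    | Hill  
Paper Boats     | NULL  


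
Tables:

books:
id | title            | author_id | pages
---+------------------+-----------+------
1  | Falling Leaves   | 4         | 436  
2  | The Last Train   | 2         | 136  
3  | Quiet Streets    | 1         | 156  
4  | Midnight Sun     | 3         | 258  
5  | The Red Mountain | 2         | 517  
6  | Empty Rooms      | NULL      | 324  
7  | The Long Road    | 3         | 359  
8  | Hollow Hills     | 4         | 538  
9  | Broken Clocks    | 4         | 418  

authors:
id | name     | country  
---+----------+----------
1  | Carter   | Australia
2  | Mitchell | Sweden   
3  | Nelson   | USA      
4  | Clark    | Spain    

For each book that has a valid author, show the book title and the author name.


INNER JOIN keeps only books rows whose author_id matches an id in authors. Walk through each book:
  - book 1 (Falling Leaves): author_id=4 -> matches Clark
  - book 2 (The Last Train): author_id=2 -> matches Mitchell
  - book 3 (Quiet Streets): author_id=1 -> matches Carter
  - book 4 (Midnight Sun): author_id=3 -> matches Nelson
  - book 5 (The Red Mountain): author_id=2 -> matches Mitchell
  - book 6 (Empty Rooms): author_id=NULL, no match -> dropped
  - book 7 (The Long Road): author_id=3 -> matches Nelson
  - book 8 (Hollow Hills): author_id=4 -> matches Clark
  - book 9 (Broken Clocks): author_id=4 -> matches Clark
So 1 of 9 rows is dropped.

SQL:
SELECT a.title, b.name AS author
FROM books a
INNER JOIN authors b ON a.author_id = b.id

Result:
title            | author  
-----------------+---------
Falling Leaves   | Clark   
The Last Train   | Mitchell
Quiet Streets    | Carter  
Midnight Sun     | Nelson  
The Red Mountain | Mitchell
The Long Road    | Nelson  
Hollow Hills     | Clark   
Broken Clocks    | Clark   


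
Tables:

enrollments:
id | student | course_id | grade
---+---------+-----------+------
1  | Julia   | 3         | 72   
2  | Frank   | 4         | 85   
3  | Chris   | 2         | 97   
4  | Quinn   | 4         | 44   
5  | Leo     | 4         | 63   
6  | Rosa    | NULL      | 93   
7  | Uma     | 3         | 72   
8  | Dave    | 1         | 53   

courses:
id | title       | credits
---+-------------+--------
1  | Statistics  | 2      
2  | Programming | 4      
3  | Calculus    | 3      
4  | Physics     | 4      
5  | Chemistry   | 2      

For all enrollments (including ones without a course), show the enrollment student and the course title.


LEFT JOIN keeps every row from enrollments (the left table); where course_id has no match in courses, the course columns become NULL. Walk through each enrollment:
  - enrollment 1 (Julia): course_id=3 -> matches Calculus
  - enrollment 2 (Frank): course_id=4 -> matches Physics
  - enrollment 3 (Chris): course_id=2 -> matches Programming
  - enrollment 4 (Quinn): course_id=4 -> matches Physics
  - enrollment 5 (Leo): course_id=4 -> matches Physics
  - enrollment 6 (Rosa): course_id=NULL, no match -> kept with NULL
  - enrollment 7 (Uma): course_id=3 -> matches Calculus
  - enrollment 8 (Dave): course_id=1 -> matches Statistics
All 8 rows appear; 1 has NULL course.

SQL:
SELECT a.student, b.title AS course
FROM enrollments a
LEFT JOIN courses b ON a.course_id = b.id

Result:
student | course     
--------+------------
Julia   | Calculus   
Frank   | Physics    
Chris   | Programming
Quinn   | Physics    
Leo     | Physics    
Rosa    | NULL       
Uma     | Calculus   
Dave    | Statistics 
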